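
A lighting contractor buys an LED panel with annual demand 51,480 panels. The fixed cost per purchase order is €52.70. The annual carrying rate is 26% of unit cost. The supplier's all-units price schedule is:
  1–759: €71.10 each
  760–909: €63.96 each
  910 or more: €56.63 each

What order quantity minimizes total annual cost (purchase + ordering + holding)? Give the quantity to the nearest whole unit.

Q* ≈ 910 panels

Holding cost per unit per year at price C is H = 0.26·C.
Candidates are each tier's EOQ (if it falls in that tier) and each price-break quantity.
EOQ at €71.10 = 541.8 (feasible in tier 1): TC = 51,480×€71.10 + (51,480/541.8)×52.7 + (541.8/2)×0.26×€71.10 = €3,670,243.23.
EOQ at €63.96 = 571.2 < 760, so use break Q=760: TC = 51,480×€63.96 + (51,480/760.0)×52.7 + (760.0/2)×0.26×€63.96 = €3,302,549.78.
EOQ at €56.63 = 607.1 < 910, so use break Q=910: TC = 51,480×€56.63 + (51,480/910.0)×52.7 + (910.0/2)×0.26×€56.63 = €2,924,993.04.
Lowest total cost is €2,924,993.04 at Q = 910.0.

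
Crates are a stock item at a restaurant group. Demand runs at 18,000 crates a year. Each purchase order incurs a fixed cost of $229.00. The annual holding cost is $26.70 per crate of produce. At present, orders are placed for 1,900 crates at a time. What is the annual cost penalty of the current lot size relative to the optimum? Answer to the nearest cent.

EOQ = √(2DS/H) = √(2 × 18,000 × 229 / 26.7) ≈ 555.67.
Cost at Q* = (D/Q*)S + (Q*/2)H = √(2DSH) ≈ $14,836.27.
Cost at Q = 1,900: (18,000/1,900)×229 + (1,900/2)×26.7 = $2,169.47 + $25,365.00 = $27,534.47.
Excess = $27,534.47 − $14,836.27 = $12,698.21.

Extra cost ≈ $12,698.21 per year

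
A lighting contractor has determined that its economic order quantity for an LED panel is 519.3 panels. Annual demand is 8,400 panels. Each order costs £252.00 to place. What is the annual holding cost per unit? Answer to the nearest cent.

H ≈ £15.70

Squaring Q* = √(2DS/H) gives Q*² = 2DS/H.
From Q* = √(2DS/H): H = 2DS / Q*² = 2 × 8,400 × 252 / 519.3² = 15.6990.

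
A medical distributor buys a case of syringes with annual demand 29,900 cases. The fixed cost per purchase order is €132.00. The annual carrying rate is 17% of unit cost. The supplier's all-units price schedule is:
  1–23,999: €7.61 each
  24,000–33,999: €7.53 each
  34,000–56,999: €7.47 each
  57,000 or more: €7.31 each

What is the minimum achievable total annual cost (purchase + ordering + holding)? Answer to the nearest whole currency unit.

TC* ≈ €230,735

Holding cost per unit per year at price C is H = 0.17·C.
For each price level, check whether its EOQ is feasible; otherwise the best quantity at that price is the breakpoint.
EOQ at €7.61 = 2470.1 (feasible in tier 1): TC = 29,900×€7.61 + (29,900/2470.1)×132 + (2470.1/2)×0.17×€7.61 = €230,734.61.
EOQ at €7.53 = 2483.2 < 24000, so use break Q=24000: TC = 29,900×€7.53 + (29,900/24000.0)×132 + (24000.0/2)×0.17×€7.53 = €240,672.65.
EOQ at €7.47 = 2493.2 < 34000, so use break Q=34000: TC = 29,900×€7.47 + (29,900/34000.0)×132 + (34000.0/2)×0.17×€7.47 = €245,057.38.
EOQ at €7.31 = 2520.3 < 57000, so use break Q=57000: TC = 29,900×€7.31 + (29,900/57000.0)×132 + (57000.0/2)×0.17×€7.31 = €254,055.19.
Lowest total cost among the candidates is at Q = 2470.1.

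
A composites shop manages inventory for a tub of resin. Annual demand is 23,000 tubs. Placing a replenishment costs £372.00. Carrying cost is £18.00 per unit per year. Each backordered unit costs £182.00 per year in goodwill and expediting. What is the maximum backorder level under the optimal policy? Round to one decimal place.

S* ≈ 92.0 tubs

With planned backorders, Q* = √(2DS/H) · √((H+B)/B).
√(2DS/H) = √(2 × 23,000 × 372 / 18) = 975.021.
√((H+B)/B) = √((18+182)/182) = 1.0483.
Q* ≈ 1022.100.
S* = Q* · H/(H+B) = 1022.100 × 18/200 ≈ 91.989.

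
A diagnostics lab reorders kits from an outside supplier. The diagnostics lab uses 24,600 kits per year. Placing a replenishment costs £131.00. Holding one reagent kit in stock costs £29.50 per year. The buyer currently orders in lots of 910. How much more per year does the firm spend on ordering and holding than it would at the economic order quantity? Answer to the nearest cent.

EOQ = √(2DS/H) = √(2 × 24,600 × 131 / 29.5) ≈ 467.42.
Cost at Q* = (D/Q*)S + (Q*/2)H = √(2DSH) ≈ £13,788.89.
Cost at Q = 910: (24,600/910)×131 + (910/2)×29.5 = £3,541.32 + £13,422.50 = £16,963.82.
Excess = £16,963.82 − £13,788.89 = £3,174.93.

Extra cost ≈ £3,174.93 per year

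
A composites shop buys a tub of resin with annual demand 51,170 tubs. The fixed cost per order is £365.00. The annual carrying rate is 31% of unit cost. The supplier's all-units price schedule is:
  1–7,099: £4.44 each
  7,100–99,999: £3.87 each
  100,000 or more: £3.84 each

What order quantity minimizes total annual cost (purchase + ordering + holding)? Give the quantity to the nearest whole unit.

Holding cost per unit per year at price C is H = 0.31·C.
Candidates are each tier's EOQ (if it falls in that tier) and each price-break quantity.
EOQ at £4.44 = 5209.5 (feasible in tier 1): TC = 51,170×£4.44 + (51,170/5209.5)×365 + (5209.5/2)×0.31×£4.44 = £234,365.17.
EOQ at £3.87 = 5580.0 < 7100, so use break Q=7100: TC = 51,170×£3.87 + (51,170/7100.0)×365 + (7100.0/2)×0.31×£3.87 = £204,917.41.
EOQ at £3.84 = 5601.7 < 100000, so use break Q=100000: TC = 51,170×£3.84 + (51,170/100000.0)×365 + (100000.0/2)×0.31×£3.84 = £256,199.57.
Lowest total cost is £204,917.41 at Q = 7100.0.

Q* ≈ 7,100 tubs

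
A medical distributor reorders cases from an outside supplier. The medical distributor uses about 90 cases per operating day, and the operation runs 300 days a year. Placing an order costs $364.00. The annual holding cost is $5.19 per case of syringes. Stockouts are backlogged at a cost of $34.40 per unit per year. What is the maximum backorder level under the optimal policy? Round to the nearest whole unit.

Annual demand D = 90 × 300 = 27,000.
With planned backorders, Q* = √(2DS/H) · √((H+B)/B).
√(2DS/H) = √(2 × 27,000 × 364 / 5.19) = 1946.094.
√((H+B)/B) = √((5.19+34.4)/34.4) = 1.0728.
Q* ≈ 2087.745.
S* = Q* · H/(H+B) = 2087.745 × 5.19/39.59 ≈ 273.690.

S* ≈ 274 cases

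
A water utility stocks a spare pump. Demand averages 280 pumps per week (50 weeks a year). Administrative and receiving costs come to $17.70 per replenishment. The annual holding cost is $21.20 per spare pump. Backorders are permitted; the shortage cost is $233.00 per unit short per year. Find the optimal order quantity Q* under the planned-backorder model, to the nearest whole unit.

Q* ≈ 160 pumps

Annual demand D = 280 × 50 = 14,000.
With planned backorders, Q* = √(2DS/H) · √((H+B)/B).
√(2DS/H) = √(2 × 14,000 × 17.7 / 21.2) = 152.897.
√((H+B)/B) = √((21.2+233)/233) = 1.0445.
Q* ≈ 159.701.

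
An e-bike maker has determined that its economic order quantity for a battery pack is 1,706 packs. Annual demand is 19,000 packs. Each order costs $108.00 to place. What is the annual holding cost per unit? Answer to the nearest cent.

Squaring Q* = √(2DS/H) gives Q*² = 2DS/H.
From Q* = √(2DS/H): H = 2DS / Q*² = 2 × 19,000 × 108 / 1,706² = 1.4101.

H ≈ $1.41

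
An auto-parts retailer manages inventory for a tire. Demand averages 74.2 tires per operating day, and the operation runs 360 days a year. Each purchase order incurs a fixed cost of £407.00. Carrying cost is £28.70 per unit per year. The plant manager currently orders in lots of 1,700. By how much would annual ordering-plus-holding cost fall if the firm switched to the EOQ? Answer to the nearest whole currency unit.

Annual demand D = 74.2 × 360 = 26,712.
EOQ = √(2DS/H) = √(2 × 26,712 × 407 / 28.7) ≈ 870.41.
Cost at Q* = (D/Q*)S + (Q*/2)H = √(2DSH) ≈ £24,980.80.
Cost at Q = 1,700: (26,712/1,700)×407 + (1,700/2)×28.7 = £6,395.17 + £24,395.00 = £30,790.17.
Excess = £30,790.17 − £24,980.80 = £5,809.37.

Extra cost ≈ £5,809 per year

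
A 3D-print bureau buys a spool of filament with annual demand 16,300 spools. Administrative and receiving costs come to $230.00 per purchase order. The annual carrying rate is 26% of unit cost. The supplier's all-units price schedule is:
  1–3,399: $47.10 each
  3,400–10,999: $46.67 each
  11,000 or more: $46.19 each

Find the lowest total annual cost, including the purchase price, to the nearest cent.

Holding cost per unit per year at price C is H = 0.26·C.
For each price level, check whether its EOQ is feasible; otherwise the best quantity at that price is the breakpoint.
EOQ at $47.10 = 782.5 (feasible in tier 1): TC = 16,300×$47.10 + (16,300/782.5)×230 + (782.5/2)×0.26×$47.10 = $777,312.30.
EOQ at $46.67 = 786.1 < 3400, so use break Q=3400: TC = 16,300×$46.67 + (16,300/3400.0)×230 + (3400.0/2)×0.26×$46.67 = $782,451.79.
EOQ at $46.19 = 790.2 < 11000, so use break Q=11000: TC = 16,300×$46.19 + (16,300/11000.0)×230 + (11000.0/2)×0.26×$46.19 = $819,289.52.
Lowest total cost among the candidates is at Q = 782.5.

TC* ≈ $777,312.30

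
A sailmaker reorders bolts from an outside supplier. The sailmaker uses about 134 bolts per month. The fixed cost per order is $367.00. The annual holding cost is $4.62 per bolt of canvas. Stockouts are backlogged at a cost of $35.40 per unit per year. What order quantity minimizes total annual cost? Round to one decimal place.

Q* ≈ 537.4 bolts

Annual demand D = 134 × 12 = 1,608.
With planned backorders, Q* = √(2DS/H) · √((H+B)/B).
√(2DS/H) = √(2 × 1,608 × 367 / 4.62) = 505.441.
√((H+B)/B) = √((4.62+35.4)/35.4) = 1.0633.
Q* ≈ 537.412.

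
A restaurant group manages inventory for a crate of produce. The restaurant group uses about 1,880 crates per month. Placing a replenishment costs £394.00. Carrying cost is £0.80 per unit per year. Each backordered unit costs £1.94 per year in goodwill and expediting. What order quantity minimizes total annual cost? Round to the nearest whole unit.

Annual demand D = 1,880 × 12 = 22,560.
With planned backorders, Q* = √(2DS/H) · √((H+B)/B).
√(2DS/H) = √(2 × 22,560 × 394 / 0.8) = 4713.979.
√((H+B)/B) = √((0.8+1.94)/1.94) = 1.1884.
Q* ≈ 5602.245.

Q* ≈ 5,602 crates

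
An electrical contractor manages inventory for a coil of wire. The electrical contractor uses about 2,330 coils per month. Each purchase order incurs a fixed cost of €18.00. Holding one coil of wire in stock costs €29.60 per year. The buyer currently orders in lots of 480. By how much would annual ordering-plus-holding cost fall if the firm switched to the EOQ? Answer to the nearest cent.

Annual demand D = 2,330 × 12 = 27,960.
EOQ = √(2DS/H) = √(2 × 27,960 × 18 / 29.6) ≈ 184.41.
Cost at Q* = (D/Q*)S + (Q*/2)H = √(2DSH) ≈ €5,458.40.
Cost at Q = 480: (27,960/480)×18 + (480/2)×29.6 = €1,048.50 + €7,104.00 = €8,152.50.
Excess = €8,152.50 − €5,458.40 = €2,694.10.

Extra cost ≈ €2,694.10 per year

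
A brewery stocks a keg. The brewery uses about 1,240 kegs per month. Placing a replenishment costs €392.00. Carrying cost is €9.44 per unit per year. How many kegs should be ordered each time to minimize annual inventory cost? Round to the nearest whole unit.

Q* ≈ 1,112 kegs

Annual demand D = 1,240 × 12 = 14,880.
EOQ = √(2DS / H) = √(2 × 14,880 × 392 / 9.44).
= √(11,665,920 / 9.44) = √1,235,796.6102 ≈ 1111.664.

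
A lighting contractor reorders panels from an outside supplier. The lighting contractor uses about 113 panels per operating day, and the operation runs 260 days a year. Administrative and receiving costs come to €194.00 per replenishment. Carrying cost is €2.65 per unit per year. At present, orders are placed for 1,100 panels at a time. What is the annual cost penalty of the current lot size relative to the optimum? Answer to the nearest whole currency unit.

Annual demand D = 113 × 260 = 29,380.
EOQ = √(2DS/H) = √(2 × 29,380 × 194 / 2.65) ≈ 2074.05.
Cost at Q* = (D/Q*)S + (Q*/2)H = √(2DSH) ≈ €5,496.23.
Cost at Q = 1,100: (29,380/1,100)×194 + (1,100/2)×2.65 = €5,181.56 + €1,457.50 = €6,639.06.
Excess = €6,639.06 − €5,496.23 = €1,142.84.

Extra cost ≈ €1,143 per year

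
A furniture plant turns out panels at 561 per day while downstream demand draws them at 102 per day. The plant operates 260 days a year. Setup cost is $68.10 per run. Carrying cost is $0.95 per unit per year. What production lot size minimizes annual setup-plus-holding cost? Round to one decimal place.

Q* ≈ 2,155.7 panels

Annual demand D = 102 × 260 = 26,520.
Production build-up factor (1 − d/p) = 1 − 102/561 = 0.8182.
Q* = √(2DS / (H(1 − d/p))) = √(2 × 26,520 × 68.1 / (0.95 × 0.8182)).
= √(3,612,024 / 0.7773) ≈ 2155.701.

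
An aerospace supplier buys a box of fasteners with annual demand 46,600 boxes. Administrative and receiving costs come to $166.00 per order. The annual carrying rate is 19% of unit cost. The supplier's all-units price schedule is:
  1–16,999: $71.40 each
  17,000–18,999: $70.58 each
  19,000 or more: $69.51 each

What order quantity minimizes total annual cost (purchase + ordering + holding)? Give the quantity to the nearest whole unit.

Holding cost per unit per year at price C is H = 0.19·C.
For each price level, check whether its EOQ is feasible; otherwise the best quantity at that price is the breakpoint.
EOQ at $71.40 = 1067.9 (feasible in tier 1): TC = 46,600×$71.40 + (46,600/1067.9)×166 + (1067.9/2)×0.19×$71.40 = $3,341,727.32.
EOQ at $70.58 = 1074.1 < 17000, so use break Q=17000: TC = 46,600×$70.58 + (46,600/17000.0)×166 + (17000.0/2)×0.19×$70.58 = $3,403,469.74.
EOQ at $69.51 = 1082.3 < 19000, so use break Q=19000: TC = 46,600×$69.51 + (46,600/19000.0)×166 + (19000.0/2)×0.19×$69.51 = $3,365,038.69.
Lowest total cost is $3,341,727.32 at Q = 1067.9.

Q* ≈ 1,068 boxes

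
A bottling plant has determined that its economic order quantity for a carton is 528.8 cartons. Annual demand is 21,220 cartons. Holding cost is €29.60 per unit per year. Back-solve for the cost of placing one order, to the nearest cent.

S ≈ €195.03

The basic EOQ model gives Q* = √(2DS/H); rearrange for the unknown.
From Q* = √(2DS/H): S = Q*²H / (2D) = 528.8² × 29.6 / (2 × 21,220) = 195.0290.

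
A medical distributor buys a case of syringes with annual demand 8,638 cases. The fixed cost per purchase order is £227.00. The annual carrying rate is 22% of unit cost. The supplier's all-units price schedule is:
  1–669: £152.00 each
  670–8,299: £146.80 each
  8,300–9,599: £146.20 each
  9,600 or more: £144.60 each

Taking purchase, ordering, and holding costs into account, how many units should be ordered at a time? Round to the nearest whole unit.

Q* ≈ 670 cases

Holding cost per unit per year at price C is H = 0.22·C.
For each price level, check whether its EOQ is feasible; otherwise the best quantity at that price is the breakpoint.
EOQ at £152.00 = 342.5 (feasible in tier 1): TC = 8,638×£152.00 + (8,638/342.5)×227 + (342.5/2)×0.22×£152.00 = £1,324,427.64.
EOQ at £146.80 = 348.5 < 670, so use break Q=670: TC = 8,638×£146.80 + (8,638/670.0)×227 + (670.0/2)×0.22×£146.80 = £1,281,804.17.
EOQ at £146.20 = 349.2 < 8300, so use break Q=8300: TC = 8,638×£146.20 + (8,638/8300.0)×227 + (8300.0/2)×0.22×£146.20 = £1,396,592.44.
EOQ at £144.60 = 351.1 < 9600, so use break Q=9600: TC = 8,638×£144.60 + (8,638/9600.0)×227 + (9600.0/2)×0.22×£144.60 = £1,401,956.65.
Lowest total cost is £1,281,804.17 at Q = 670.0.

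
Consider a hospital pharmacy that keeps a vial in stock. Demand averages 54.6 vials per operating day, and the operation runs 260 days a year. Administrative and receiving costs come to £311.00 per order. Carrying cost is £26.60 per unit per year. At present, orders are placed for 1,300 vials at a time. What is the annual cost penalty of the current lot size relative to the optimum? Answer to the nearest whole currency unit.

Extra cost ≈ £5,360 per year

Annual demand D = 54.6 × 260 = 14,196.
EOQ = √(2DS/H) = √(2 × 14,196 × 311 / 26.6) ≈ 576.15.
Cost at Q* = (D/Q*)S + (Q*/2)H = √(2DSH) ≈ £15,325.65.
Cost at Q = 1,300: (14,196/1,300)×311 + (1,300/2)×26.6 = £3,396.12 + £17,290.00 = £20,686.12.
Excess = £20,686.12 − £15,325.65 = £5,360.47.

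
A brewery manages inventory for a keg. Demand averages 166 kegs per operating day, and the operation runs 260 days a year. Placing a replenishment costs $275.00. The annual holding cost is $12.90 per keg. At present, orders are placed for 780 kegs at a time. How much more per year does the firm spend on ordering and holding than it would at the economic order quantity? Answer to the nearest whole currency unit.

Annual demand D = 166 × 260 = 43,160.
EOQ = √(2DS/H) = √(2 × 43,160 × 275 / 12.9) ≈ 1356.52.
Cost at Q* = (D/Q*)S + (Q*/2)H = √(2DSH) ≈ $17,499.15.
Cost at Q = 780: (43,160/780)×275 + (780/2)×12.9 = $15,216.67 + $5,031.00 = $20,247.67.
Excess = $20,247.67 − $17,499.15 = $2,748.52.

Extra cost ≈ $2,749 per year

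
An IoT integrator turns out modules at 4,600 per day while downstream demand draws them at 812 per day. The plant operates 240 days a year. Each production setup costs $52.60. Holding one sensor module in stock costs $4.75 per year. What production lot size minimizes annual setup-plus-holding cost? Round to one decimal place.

Q* ≈ 2,289.4 modules

Annual demand D = 812 × 240 = 194,880.
Production build-up factor (1 − d/p) = 1 − 812/4,600 = 0.8235.
Q* = √(2DS / (H(1 − d/p))) = √(2 × 194,880 × 52.6 / (4.75 × 0.8235)).
= √(20,501,376 / 3.9115) ≈ 2289.384.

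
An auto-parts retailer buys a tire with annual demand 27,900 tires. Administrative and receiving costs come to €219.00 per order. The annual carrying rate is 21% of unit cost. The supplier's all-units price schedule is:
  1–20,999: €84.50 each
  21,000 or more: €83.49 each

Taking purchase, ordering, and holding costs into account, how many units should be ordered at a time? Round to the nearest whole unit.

Q* ≈ 830 tires

Holding cost per unit per year at price C is H = 0.21·C.
Candidates are each tier's EOQ (if it falls in that tier) and each price-break quantity.
EOQ at €84.50 = 829.9 (feasible in tier 1): TC = 27,900×€84.50 + (27,900/829.9)×219 + (829.9/2)×0.21×€84.50 = €2,372,275.74.
EOQ at €83.49 = 834.9 < 21000, so use break Q=21000: TC = 27,900×€83.49 + (27,900/21000.0)×219 + (21000.0/2)×0.21×€83.49 = €2,513,757.41.
Lowest total cost is €2,372,275.74 at Q = 829.9.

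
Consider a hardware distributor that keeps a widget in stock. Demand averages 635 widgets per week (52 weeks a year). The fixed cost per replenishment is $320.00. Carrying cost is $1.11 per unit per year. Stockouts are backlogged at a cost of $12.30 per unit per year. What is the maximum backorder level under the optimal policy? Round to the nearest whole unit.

Annual demand D = 635 × 52 = 33,020.
With planned backorders, Q* = √(2DS/H) · √((H+B)/B).
√(2DS/H) = √(2 × 33,020 × 320 / 1.11) = 4363.320.
√((H+B)/B) = √((1.11+12.3)/12.3) = 1.0441.
Q* ≈ 4555.949.
S* = Q* · H/(H+B) = 4555.949 × 1.11/13.41 ≈ 377.114.

S* ≈ 377 widgets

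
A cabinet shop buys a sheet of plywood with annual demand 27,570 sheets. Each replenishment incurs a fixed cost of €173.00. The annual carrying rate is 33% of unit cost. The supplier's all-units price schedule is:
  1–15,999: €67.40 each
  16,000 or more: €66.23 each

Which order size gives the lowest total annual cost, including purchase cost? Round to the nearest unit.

Holding cost per unit per year at price C is H = 0.33·C.
For each price level, check whether its EOQ is feasible; otherwise the best quantity at that price is the breakpoint.
EOQ at €67.40 = 654.9 (feasible in tier 1): TC = 27,570×€67.40 + (27,570/654.9)×173 + (654.9/2)×0.33×€67.40 = €1,872,784.10.
EOQ at €66.23 = 660.7 < 16000, so use break Q=16000: TC = 27,570×€66.23 + (27,570/16000.0)×173 + (16000.0/2)×0.33×€66.23 = €2,001,106.40.
Lowest total cost is €1,872,784.10 at Q = 654.9.

Q* ≈ 655 sheets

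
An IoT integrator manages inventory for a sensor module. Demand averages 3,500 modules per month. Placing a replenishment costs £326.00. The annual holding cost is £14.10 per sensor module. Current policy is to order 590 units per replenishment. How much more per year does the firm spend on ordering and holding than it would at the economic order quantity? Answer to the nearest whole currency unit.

Extra cost ≈ £7,716 per year

Annual demand D = 3,500 × 12 = 42,000.
EOQ = √(2DS/H) = √(2 × 42,000 × 326 / 14.1) ≈ 1393.60.
Cost at Q* = (D/Q*)S + (Q*/2)H = √(2DSH) ≈ £19,649.79.
Cost at Q = 590: (42,000/590)×326 + (590/2)×14.1 = £23,206.78 + £4,159.50 = £27,366.28.
Excess = £27,366.28 − £19,649.79 = £7,716.49.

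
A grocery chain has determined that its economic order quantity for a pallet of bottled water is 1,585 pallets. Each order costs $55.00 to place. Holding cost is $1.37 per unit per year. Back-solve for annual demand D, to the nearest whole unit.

D ≈ 31,289 pallets per year

Squaring Q* = √(2DS/H) gives Q*² = 2DS/H.
From Q* = √(2DS/H): D = Q*²H / (2S) = 1,585² × 1.37 / (2 × 55) = 31288.620.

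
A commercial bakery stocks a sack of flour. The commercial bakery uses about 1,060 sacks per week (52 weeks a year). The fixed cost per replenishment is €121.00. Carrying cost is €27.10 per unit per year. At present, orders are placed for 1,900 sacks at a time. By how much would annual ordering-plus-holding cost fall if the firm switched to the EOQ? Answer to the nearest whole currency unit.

Annual demand D = 1,060 × 52 = 55,120.
EOQ = √(2DS/H) = √(2 × 55,120 × 121 / 27.1) ≈ 701.58.
Cost at Q* = (D/Q*)S + (Q*/2)H = √(2DSH) ≈ €19,012.84.
Cost at Q = 1,900: (55,120/1,900)×121 + (1,900/2)×27.1 = €3,510.27 + €25,745.00 = €29,255.27.
Excess = €29,255.27 − €19,012.84 = €10,242.44.

Extra cost ≈ €10,242 per year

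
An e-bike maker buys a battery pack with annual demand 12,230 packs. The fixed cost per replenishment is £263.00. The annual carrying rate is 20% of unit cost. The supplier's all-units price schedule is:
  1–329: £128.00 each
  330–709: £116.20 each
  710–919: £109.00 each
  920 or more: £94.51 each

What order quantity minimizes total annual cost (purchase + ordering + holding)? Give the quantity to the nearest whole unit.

Q* ≈ 920 packs

Holding cost per unit per year at price C is H = 0.20·C.
Candidates are each tier's EOQ (if it falls in that tier) and each price-break quantity.
Tier 1 (£128.00): EOQ = 501.3 exceeds tier's upper bound 329, so this tier is dominated.
EOQ at £116.20 = 526.1 (feasible in tier 2): TC = 12,230×£116.20 + (12,230/526.1)×263 + (526.1/2)×0.20×£116.20 = £1,433,353.12.
EOQ at £109.00 = 543.2 < 710, so use break Q=710: TC = 12,230×£109.00 + (12,230/710.0)×263 + (710.0/2)×0.20×£109.00 = £1,345,339.27.
EOQ at £94.51 = 583.4 < 920, so use break Q=920: TC = 12,230×£94.51 + (12,230/920.0)×263 + (920.0/2)×0.20×£94.51 = £1,168,048.40.
Lowest total cost is £1,168,048.40 at Q = 920.0.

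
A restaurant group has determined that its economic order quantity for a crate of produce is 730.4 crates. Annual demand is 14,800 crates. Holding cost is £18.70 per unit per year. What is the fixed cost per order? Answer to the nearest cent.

S ≈ £337.03

Invert the EOQ relation Q*² = 2DS/H.
From Q* = √(2DS/H): S = Q*²H / (2D) = 730.4² × 18.7 / (2 × 14,800) = 337.0322.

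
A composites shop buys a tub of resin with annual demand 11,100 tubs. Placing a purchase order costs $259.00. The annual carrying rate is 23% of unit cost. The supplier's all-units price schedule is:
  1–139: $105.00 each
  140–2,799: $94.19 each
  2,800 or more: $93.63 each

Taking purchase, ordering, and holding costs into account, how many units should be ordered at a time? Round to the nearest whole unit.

Holding cost per unit per year at price C is H = 0.23·C.
Candidates are each tier's EOQ (if it falls in that tier) and each price-break quantity.
Tier 1 ($105.00): EOQ = 487.9 exceeds tier's upper bound 139, so this tier is dominated.
EOQ at $94.19 = 515.2 (feasible in tier 2): TC = 11,100×$94.19 + (11,100/515.2)×259 + (515.2/2)×0.23×$94.19 = $1,056,669.73.
EOQ at $93.63 = 516.7 < 2800, so use break Q=2800: TC = 11,100×$93.63 + (11,100/2800.0)×259 + (2800.0/2)×0.23×$93.63 = $1,070,468.61.
Lowest total cost is $1,056,669.73 at Q = 515.2.

Q* ≈ 515 tubs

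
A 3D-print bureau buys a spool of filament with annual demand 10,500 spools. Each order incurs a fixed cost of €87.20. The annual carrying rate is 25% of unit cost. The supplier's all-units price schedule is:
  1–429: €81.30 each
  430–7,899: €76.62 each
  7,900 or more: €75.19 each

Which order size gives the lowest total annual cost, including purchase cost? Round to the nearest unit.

Holding cost per unit per year at price C is H = 0.25·C.
For each price level, check whether its EOQ is feasible; otherwise the best quantity at that price is the breakpoint.
EOQ at €81.30 = 300.2 (feasible in tier 1): TC = 10,500×€81.30 + (10,500/300.2)×87.2 + (300.2/2)×0.25×€81.30 = €859,750.75.
EOQ at €76.62 = 309.2 < 430, so use break Q=430: TC = 10,500×€76.62 + (10,500/430.0)×87.2 + (430.0/2)×0.25×€76.62 = €810,757.63.
EOQ at €75.19 = 312.1 < 7900, so use break Q=7900: TC = 10,500×€75.19 + (10,500/7900.0)×87.2 + (7900.0/2)×0.25×€75.19 = €863,861.02.
Lowest total cost is €810,757.63 at Q = 430.0.

Q* ≈ 430 spools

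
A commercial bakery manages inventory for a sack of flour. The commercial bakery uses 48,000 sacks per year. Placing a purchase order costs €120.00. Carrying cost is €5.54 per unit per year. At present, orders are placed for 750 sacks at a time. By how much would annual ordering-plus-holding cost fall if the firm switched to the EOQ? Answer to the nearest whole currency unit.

EOQ = √(2DS/H) = √(2 × 48,000 × 120 / 5.54) ≈ 1442.02.
Cost at Q* = (D/Q*)S + (Q*/2)H = √(2DSH) ≈ €7,988.79.
Cost at Q = 750: (48,000/750)×120 + (750/2)×5.54 = €7,680.00 + €2,077.50 = €9,757.50.
Excess = €9,757.50 − €7,988.79 = €1,768.71.

Extra cost ≈ €1,769 per year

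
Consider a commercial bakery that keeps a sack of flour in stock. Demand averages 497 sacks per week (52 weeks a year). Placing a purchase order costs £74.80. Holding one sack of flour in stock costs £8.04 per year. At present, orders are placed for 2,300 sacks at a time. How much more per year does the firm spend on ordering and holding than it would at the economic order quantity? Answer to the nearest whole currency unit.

Extra cost ≈ £4,511 per year

Annual demand D = 497 × 52 = 25,844.
EOQ = √(2DS/H) = √(2 × 25,844 × 74.8 / 8.04) ≈ 693.45.
Cost at Q* = (D/Q*)S + (Q*/2)H = √(2DSH) ≈ £5,575.37.
Cost at Q = 2,300: (25,844/2,300)×74.8 + (2,300/2)×8.04 = £840.49 + £9,246.00 = £10,086.49.
Excess = £10,086.49 − £5,575.37 = £4,511.12.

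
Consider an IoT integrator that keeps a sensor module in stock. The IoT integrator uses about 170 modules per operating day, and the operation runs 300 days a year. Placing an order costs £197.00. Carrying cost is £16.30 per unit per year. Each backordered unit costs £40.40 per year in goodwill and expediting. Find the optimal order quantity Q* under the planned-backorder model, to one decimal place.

Q* ≈ 1,315.3 modules

Annual demand D = 170 × 300 = 51,000.
With planned backorders, Q* = √(2DS/H) · √((H+B)/B).
√(2DS/H) = √(2 × 51,000 × 197 / 16.3) = 1110.298.
√((H+B)/B) = √((16.3+40.4)/40.4) = 1.1847.
Q* ≈ 1315.347.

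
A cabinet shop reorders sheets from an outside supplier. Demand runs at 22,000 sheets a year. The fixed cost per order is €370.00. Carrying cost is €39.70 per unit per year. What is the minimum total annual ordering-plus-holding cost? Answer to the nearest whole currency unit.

TC* ≈ €25,423

EOQ = √(2DS/H) = √(2 × 22,000 × 370 / 39.7) ≈ 640.37.
At Q*, ordering cost (D/Q*)S equals holding cost (Q*/2)H, each = √(DSH/2).
Minimum total = √(2DSH) = √(2 × 22,000 × 370 × 39.7) ≈ 25422.746.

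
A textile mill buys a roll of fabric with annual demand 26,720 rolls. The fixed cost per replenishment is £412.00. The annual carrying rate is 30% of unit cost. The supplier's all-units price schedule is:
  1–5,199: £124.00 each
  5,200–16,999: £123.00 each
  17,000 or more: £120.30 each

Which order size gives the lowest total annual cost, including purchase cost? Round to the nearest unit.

Q* ≈ 769 rolls

Holding cost per unit per year at price C is H = 0.30·C.
For each price level, check whether its EOQ is feasible; otherwise the best quantity at that price is the breakpoint.
EOQ at £124.00 = 769.3 (feasible in tier 1): TC = 26,720×£124.00 + (26,720/769.3)×412 + (769.3/2)×0.30×£124.00 = £3,341,898.92.
EOQ at £123.00 = 772.4 < 5200, so use break Q=5200: TC = 26,720×£123.00 + (26,720/5200.0)×412 + (5200.0/2)×0.30×£123.00 = £3,384,617.05.
EOQ at £120.30 = 781.1 < 17000, so use break Q=17000: TC = 26,720×£120.30 + (26,720/17000.0)×412 + (17000.0/2)×0.30×£120.30 = £3,521,828.57.
Lowest total cost is £3,341,898.92 at Q = 769.3.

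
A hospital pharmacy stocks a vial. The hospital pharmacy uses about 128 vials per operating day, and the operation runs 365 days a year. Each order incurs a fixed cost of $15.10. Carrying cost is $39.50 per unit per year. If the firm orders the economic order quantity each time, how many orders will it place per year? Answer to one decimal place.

N ≈ 247.2 orders per year

Annual demand D = 128 × 365 = 46,720.
EOQ = √(2DS/H) = √(2 × 46,720 × 15.1 / 39.5) ≈ 189.00.
Orders per year = D / Q* = 46,720 / 189.00 ≈ 247.199.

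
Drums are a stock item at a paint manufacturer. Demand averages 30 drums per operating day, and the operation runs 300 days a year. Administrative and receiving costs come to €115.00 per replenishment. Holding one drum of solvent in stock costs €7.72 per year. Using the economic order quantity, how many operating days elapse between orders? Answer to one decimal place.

Annual demand D = 30 × 300 = 9,000.
The optimal lot size = √(2DS/H) = √(2 × 9,000 × 115 / 7.72) ≈ 517.82.
Cycle time = Q*/D × 300 = 517.82 / 9,000 × 300 ≈ 17.261 days.

T ≈ 17.3 days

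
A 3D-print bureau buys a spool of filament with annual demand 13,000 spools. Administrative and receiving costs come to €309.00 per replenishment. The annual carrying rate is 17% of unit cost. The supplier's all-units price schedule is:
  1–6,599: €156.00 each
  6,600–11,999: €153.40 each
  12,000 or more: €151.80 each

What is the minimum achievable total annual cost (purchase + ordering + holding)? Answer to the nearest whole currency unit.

TC* ≈ €2,042,597

Holding cost per unit per year at price C is H = 0.17·C.
For each price level, check whether its EOQ is feasible; otherwise the best quantity at that price is the breakpoint.
EOQ at €156.00 = 550.4 (feasible in tier 1): TC = 13,000×€156.00 + (13,000/550.4)×309 + (550.4/2)×0.17×€156.00 = €2,042,596.63.
EOQ at €153.40 = 555.0 < 6600, so use break Q=6600: TC = 13,000×€153.40 + (13,000/6600.0)×309 + (6600.0/2)×0.17×€153.40 = €2,080,866.04.
EOQ at €151.80 = 558.0 < 12000, so use break Q=12000: TC = 13,000×€151.80 + (13,000/12000.0)×309 + (12000.0/2)×0.17×€151.80 = €2,128,570.75.
Lowest total cost among the candidates is at Q = 550.4.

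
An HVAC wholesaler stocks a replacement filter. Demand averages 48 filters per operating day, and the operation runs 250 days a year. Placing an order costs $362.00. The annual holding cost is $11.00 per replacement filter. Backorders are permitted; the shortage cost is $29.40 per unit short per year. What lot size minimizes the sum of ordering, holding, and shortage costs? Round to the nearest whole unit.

Q* ≈ 1,042 filters

Annual demand D = 48 × 250 = 12,000.
With planned backorders, Q* = √(2DS/H) · √((H+B)/B).
√(2DS/H) = √(2 × 12,000 × 362 / 11) = 888.717.
√((H+B)/B) = √((11+29.4)/29.4) = 1.1722.
Q* ≈ 1041.791.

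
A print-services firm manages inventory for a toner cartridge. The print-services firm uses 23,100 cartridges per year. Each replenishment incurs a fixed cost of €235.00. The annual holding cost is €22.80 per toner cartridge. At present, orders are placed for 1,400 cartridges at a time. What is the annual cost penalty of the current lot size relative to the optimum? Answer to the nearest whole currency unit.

Extra cost ≈ €4,104 per year

EOQ = √(2DS/H) = √(2 × 23,100 × 235 / 22.8) ≈ 690.06.
Cost at Q* = (D/Q*)S + (Q*/2)H = √(2DSH) ≈ €15,733.39.
Cost at Q = 1,400: (23,100/1,400)×235 + (1,400/2)×22.8 = €3,877.50 + €15,960.00 = €19,837.50.
Excess = €19,837.50 − €15,733.39 = €4,104.11.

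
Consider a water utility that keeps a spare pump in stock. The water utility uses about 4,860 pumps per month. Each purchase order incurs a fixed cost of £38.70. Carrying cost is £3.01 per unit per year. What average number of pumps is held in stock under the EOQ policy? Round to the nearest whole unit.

Average inventory ≈ 612 pumps

Annual demand D = 4,860 × 12 = 58,320.
The optimal lot size = √(2DS/H) = √(2 × 58,320 × 38.7 / 3.01) ≈ 1224.60.
Average inventory = Q*/2 ≈ 1224.60 / 2 = 612.302.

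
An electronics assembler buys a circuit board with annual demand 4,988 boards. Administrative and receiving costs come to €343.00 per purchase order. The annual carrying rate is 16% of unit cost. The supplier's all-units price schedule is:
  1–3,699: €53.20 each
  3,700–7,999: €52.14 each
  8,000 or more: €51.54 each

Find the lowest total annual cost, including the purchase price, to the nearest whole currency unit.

TC* ≈ €270,758

Holding cost per unit per year at price C is H = 0.16·C.
Candidates are each tier's EOQ (if it falls in that tier) and each price-break quantity.
EOQ at €53.20 = 634.0 (feasible in tier 1): TC = 4,988×€53.20 + (4,988/634.0)×343 + (634.0/2)×0.16×€53.20 = €270,758.46.
EOQ at €52.14 = 640.4 < 3700, so use break Q=3700: TC = 4,988×€52.14 + (4,988/3700.0)×343 + (3700.0/2)×0.16×€52.14 = €275,970.16.
EOQ at €51.54 = 644.2 < 8000, so use break Q=8000: TC = 4,988×€51.54 + (4,988/8000.0)×343 + (8000.0/2)×0.16×€51.54 = €290,280.98.
Lowest total cost among the candidates is at Q = 634.0.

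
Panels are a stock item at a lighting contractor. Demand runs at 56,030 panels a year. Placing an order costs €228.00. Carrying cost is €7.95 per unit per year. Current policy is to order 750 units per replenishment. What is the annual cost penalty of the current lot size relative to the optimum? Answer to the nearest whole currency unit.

Extra cost ≈ €5,762 per year

EOQ = √(2DS/H) = √(2 × 56,030 × 228 / 7.95) ≈ 1792.71.
Cost at Q* = (D/Q*)S + (Q*/2)H = √(2DSH) ≈ €14,252.02.
Cost at Q = 750: (56,030/750)×228 + (750/2)×7.95 = €17,033.12 + €2,981.25 = €20,014.37.
Excess = €20,014.37 − €14,252.02 = €5,762.35.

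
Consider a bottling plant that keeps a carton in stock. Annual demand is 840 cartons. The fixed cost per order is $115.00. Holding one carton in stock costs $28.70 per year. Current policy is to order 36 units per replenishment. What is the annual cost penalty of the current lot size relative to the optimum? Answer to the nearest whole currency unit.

EOQ = √(2DS/H) = √(2 × 840 × 115 / 28.7) ≈ 82.05.
Cost at Q* = (D/Q*)S + (Q*/2)H = √(2DSH) ≈ $2,354.75.
Cost at Q = 36: (840/36)×115 + (36/2)×28.7 = $2,683.33 + $516.60 = $3,199.93.
Excess = $3,199.93 − $2,354.75 = $845.18.

Extra cost ≈ $845 per year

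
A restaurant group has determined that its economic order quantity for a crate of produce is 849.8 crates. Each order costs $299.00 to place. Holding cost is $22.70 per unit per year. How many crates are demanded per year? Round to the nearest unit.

Squaring Q* = √(2DS/H) gives Q*² = 2DS/H.
From Q* = √(2DS/H): D = Q*²H / (2S) = 849.8² × 22.7 / (2 × 299) = 27413.099.

D ≈ 27,413 crates per year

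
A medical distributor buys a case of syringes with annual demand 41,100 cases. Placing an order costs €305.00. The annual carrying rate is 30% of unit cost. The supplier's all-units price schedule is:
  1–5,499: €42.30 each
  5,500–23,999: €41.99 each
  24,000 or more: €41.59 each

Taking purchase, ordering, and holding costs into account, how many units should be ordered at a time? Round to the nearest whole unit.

Q* ≈ 1,406 cases

Holding cost per unit per year at price C is H = 0.30·C.
Candidates are each tier's EOQ (if it falls in that tier) and each price-break quantity.
EOQ at €42.30 = 1405.6 (feasible in tier 1): TC = 41,100×€42.30 + (41,100/1405.6)×305 + (1405.6/2)×0.30×€42.30 = €1,756,366.79.
EOQ at €41.99 = 1410.8 < 5500, so use break Q=5500: TC = 41,100×€41.99 + (41,100/5500.0)×305 + (5500.0/2)×0.30×€41.99 = €1,762,709.93.
EOQ at €41.59 = 1417.5 < 24000, so use break Q=24000: TC = 41,100×€41.59 + (41,100/24000.0)×305 + (24000.0/2)×0.30×€41.59 = €1,859,595.31.
Lowest total cost is €1,756,366.79 at Q = 1405.6.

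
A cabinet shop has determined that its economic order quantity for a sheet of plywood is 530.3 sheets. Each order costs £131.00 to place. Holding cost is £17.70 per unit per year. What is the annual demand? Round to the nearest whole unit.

D ≈ 18,998 sheets per year

Invert the EOQ relation Q*² = 2DS/H.
From Q* = √(2DS/H): D = Q*²H / (2S) = 530.3² × 17.7 / (2 × 131) = 18998.321.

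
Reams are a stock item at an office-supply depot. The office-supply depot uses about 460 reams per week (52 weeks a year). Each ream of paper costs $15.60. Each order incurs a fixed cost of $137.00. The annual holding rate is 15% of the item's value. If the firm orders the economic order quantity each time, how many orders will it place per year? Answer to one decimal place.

N ≈ 14.3 orders per year

Annual demand D = 460 × 52 = 23,920.
Holding cost H = 0.15 × $15.60 = $2.3400 per unit per year.
EOQ = √(2DS/H) = √(2 × 23,920 × 137 / 2.34) ≈ 1673.59.
Orders per year = D / Q* = 23,920 / 1673.59 ≈ 14.293.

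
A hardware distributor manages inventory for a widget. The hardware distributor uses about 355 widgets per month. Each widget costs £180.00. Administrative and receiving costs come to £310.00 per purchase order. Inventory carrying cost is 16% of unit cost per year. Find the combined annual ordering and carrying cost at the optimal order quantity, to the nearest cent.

TC* ≈ £8,721.61

Annual demand D = 355 × 12 = 4,260.
Holding cost H = 0.16 × £180.00 = £28.8000 per unit per year.
Q* = √(2DS/H) = √(2 × 4,260 × 310 / 28.8) ≈ 302.83.
At Q*, ordering cost (D/Q*)S equals holding cost (Q*/2)H, each = √(DSH/2).
Minimum total = √(2DSH) = √(2 × 4,260 × 310 × 28.8) ≈ 8721.615.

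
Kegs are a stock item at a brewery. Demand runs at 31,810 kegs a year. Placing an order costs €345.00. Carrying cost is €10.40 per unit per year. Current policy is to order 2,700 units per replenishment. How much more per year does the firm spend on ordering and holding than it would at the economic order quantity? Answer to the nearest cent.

EOQ = √(2DS/H) = √(2 × 31,810 × 345 / 10.4) ≈ 1452.75.
Cost at Q* = (D/Q*)S + (Q*/2)H = √(2DSH) ≈ €15,108.56.
Cost at Q = 2,700: (31,810/2,700)×345 + (2,700/2)×10.4 = €4,064.61 + €14,040.00 = €18,104.61.
Excess = €18,104.61 − €15,108.56 = €2,996.05.

Extra cost ≈ €2,996.05 per year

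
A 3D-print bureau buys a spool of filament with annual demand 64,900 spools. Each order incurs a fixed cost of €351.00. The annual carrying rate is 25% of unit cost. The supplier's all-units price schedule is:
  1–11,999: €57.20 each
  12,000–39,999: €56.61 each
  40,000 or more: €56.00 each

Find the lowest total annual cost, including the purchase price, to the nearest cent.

TC* ≈ €3,737,804.60

Holding cost per unit per year at price C is H = 0.25·C.
Evaluate total cost at each tier's feasible EOQ or, if the EOQ is below the tier, at the tier's minimum quantity.
EOQ at €57.20 = 1784.9 (feasible in tier 1): TC = 64,900×€57.20 + (64,900/1784.9)×351 + (1784.9/2)×0.25×€57.20 = €3,737,804.60.
EOQ at €56.61 = 1794.2 < 12000, so use break Q=12000: TC = 64,900×€56.61 + (64,900/12000.0)×351 + (12000.0/2)×0.25×€56.61 = €3,760,802.33.
EOQ at €56.00 = 1804.0 < 40000, so use break Q=40000: TC = 64,900×€56.00 + (64,900/40000.0)×351 + (40000.0/2)×0.25×€56.00 = €3,914,969.50.
Lowest total cost among the candidates is at Q = 1784.9.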